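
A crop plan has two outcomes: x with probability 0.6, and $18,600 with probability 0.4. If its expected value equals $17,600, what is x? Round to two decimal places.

0.6·x + 0.4·18600 = 17600
0.6·x = 17600 − 7440 = 10160
x = 10160 / 0.6 = 16933.3333

x = $16,933.33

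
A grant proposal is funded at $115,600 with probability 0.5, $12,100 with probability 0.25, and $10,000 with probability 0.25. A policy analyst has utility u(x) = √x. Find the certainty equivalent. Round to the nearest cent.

E[u] = 0.5·√115600 + 0.25·√12100 + 0.25·√10000 = 0.5·340 + 0.25·110 + 0.25·100 = 222.5
CE = (222.5)² = 49506.25

$49,506.25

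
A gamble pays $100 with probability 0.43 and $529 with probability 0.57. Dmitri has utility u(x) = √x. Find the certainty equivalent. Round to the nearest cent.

$303.11

E[u] = 0.43·√100 + 0.57·√529 = 0.43·10 + 0.57·23 = 17.41
CE = (17.41)² = 303.1081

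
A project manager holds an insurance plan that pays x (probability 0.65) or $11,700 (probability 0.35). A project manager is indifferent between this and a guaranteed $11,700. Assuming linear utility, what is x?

0.65·x + 0.35·11700 = 11700
0.65·x = 11700 − 4095 = 7605
x = 7605 / 0.65 = 11700

x = $11,700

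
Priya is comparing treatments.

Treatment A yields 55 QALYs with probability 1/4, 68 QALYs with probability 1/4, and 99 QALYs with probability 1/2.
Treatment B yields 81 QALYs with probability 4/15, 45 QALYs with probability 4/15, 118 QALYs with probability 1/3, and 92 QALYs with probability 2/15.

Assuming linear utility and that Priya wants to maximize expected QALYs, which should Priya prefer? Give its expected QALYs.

Treatment B (85.2 QALYs)

Treatment A = 1/4 × 55 + 1/4 × 68 + 1/2 × 99 = 13.75 + 17 + 49.5 = 80.25
Treatment B = 4/15 × 81 + 4/15 × 45 + 1/3 × 118 + 2/15 × 92 = 21.6 + 12 + 39.3333 + 12.2667 = 85.2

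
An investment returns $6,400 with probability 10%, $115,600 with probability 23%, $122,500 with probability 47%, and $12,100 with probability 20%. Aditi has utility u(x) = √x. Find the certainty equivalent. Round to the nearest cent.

$74,365.29

E[u] = 0.1·√6400 + 0.23·√115600 + 0.47·√122500 + 0.2·√12100 = 0.1·80 + 0.23·340 + 0.47·350 + 0.2·110 = 272.7
CE = (272.7)² = 74365.29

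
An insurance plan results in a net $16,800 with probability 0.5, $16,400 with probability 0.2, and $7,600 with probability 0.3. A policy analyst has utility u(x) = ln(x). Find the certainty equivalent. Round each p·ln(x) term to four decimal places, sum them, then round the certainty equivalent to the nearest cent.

E[u] = 0.5·ln(16800) + 0.2·ln(16400) + 0.3·ln(7600) = 4.8646 + 1.9410 + 2.6808 = 9.4864
CE = e^9.4864 ≈ 13179.26

$13,179.26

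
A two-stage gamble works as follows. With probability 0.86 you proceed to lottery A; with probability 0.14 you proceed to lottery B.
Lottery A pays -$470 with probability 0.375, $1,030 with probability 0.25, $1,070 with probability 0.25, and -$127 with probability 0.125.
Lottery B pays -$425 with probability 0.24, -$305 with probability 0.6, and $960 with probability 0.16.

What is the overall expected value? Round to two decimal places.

EV(A) = 0.375 × (-470) + 0.25 × 1030 + 0.25 × 1070 + 0.125 × (-127) = -176.25 + 257.5 + 267.5 − 15.875 = 332.875
EV(B) = 0.24 × (-425) + 0.6 × (-305) + 0.16 × 960 = -102 − 183 + 153.6 = -131.4
Overall = 0.86 × 332.875 + 0.14 × (-131.4) = 286.2725 − 18.396 = 267.8765

$267.88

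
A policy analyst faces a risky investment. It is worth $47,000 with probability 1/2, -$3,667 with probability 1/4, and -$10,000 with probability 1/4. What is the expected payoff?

EV = 1/2 × 47000 + 1/4 × (-3667) + 1/4 × (-10000) = 23500 − 916.75 − 2500 = 20083.25

$20,083.25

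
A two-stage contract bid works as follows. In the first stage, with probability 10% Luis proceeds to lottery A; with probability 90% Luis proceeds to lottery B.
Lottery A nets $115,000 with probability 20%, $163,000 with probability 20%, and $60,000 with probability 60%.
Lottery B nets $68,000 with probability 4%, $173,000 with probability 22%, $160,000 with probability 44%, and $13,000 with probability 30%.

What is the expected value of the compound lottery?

$112,732

EV(A) = 0.2 × 115000 + 0.2 × 163000 + 0.6 × 60000 = 23000 + 32600 + 36000 = 91600
EV(B) = 0.04 × 68000 + 0.22 × 173000 + 0.44 × 160000 + 0.3 × 13000 = 2720 + 38060 + 70400 + 3900 = 115080
Overall = 0.1 × 91600 + 0.9 × 115080 = 9160 + 103572 = 112732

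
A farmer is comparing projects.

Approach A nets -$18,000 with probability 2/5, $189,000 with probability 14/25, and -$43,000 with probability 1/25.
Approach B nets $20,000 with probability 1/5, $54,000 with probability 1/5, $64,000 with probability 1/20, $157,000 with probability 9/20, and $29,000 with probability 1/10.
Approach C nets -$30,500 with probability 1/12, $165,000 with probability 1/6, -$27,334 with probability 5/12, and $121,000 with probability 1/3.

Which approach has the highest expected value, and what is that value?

Approach A = 2/5 × (-18000) + 14/25 × 189000 + 1/25 × (-43000) = -7200 + 105840 − 1720 = 96920
Approach B = 1/5 × 20000 + 1/5 × 54000 + 1/20 × 64000 + 9/20 × 157000 + 1/10 × 29000 = 4000 + 10800 + 3200 + 70650 + 2900 = 91550
Approach C = 1/12 × (-30500) + 1/6 × 165000 + 5/12 × (-27334) + 1/3 × 121000 = -2541.6667 + 27500 − 11389.1667 + 40333.3333 = 53902.5

Approach A ($96,920)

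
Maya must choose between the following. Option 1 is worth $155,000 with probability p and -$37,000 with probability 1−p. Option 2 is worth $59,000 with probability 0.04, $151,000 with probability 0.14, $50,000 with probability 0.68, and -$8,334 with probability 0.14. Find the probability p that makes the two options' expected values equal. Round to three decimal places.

p = 0.486

EV(Option 2) = 0.04 × 59000 + 0.14 × 151000 + 0.68 × 50000 + 0.14 × (-8334) = 2360 + 21140 + 34000 − 1166.76 = 56333.24
p·155000 + (1−p)·(-37000) = 56333.24
192000p − 37000 = 56333.24
p = (56333.24 + 37000) / 192000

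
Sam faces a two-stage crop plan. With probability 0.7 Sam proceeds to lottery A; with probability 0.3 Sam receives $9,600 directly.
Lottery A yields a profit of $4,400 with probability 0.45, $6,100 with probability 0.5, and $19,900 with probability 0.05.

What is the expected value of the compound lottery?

$7,097.50

EV(A) = 0.45 × 4400 + 0.5 × 6100 + 0.05 × 19900 = 1980 + 3050 + 995 = 6025
Branch B: 9600 (certain)
Overall = 0.7 × 6025 + 0.3 × 9600 = 4217.5 + 2880 = 7097.5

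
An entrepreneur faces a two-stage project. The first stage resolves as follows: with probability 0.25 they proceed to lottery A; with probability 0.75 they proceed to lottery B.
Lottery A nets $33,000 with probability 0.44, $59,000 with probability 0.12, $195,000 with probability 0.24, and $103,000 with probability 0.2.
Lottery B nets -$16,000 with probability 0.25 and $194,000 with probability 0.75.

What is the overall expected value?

EV(A) = 0.44 × 33000 + 0.12 × 59000 + 0.24 × 195000 + 0.2 × 103000 = 14520 + 7080 + 46800 + 20600 = 89000
EV(B) = 0.25 × (-16000) + 0.75 × 194000 = -4000 + 145500 = 141500
Overall = 0.25 × 89000 + 0.75 × 141500 = 22250 + 106125 = 128375

$128,375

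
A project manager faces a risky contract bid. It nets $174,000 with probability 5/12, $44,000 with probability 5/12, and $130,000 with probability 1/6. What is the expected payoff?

$112,500

EV = 5/12 × 174000 + 5/12 × 44000 + 1/6 × 130000 = 72500 + 18333.3333 + 21666.6667 = 112500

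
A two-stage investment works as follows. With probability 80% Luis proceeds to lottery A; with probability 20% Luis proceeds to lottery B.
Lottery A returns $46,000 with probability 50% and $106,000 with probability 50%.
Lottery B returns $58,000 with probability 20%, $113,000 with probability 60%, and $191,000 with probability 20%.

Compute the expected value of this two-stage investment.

EV(A) = 0.5 × 46000 + 0.5 × 106000 = 23000 + 53000 = 76000
EV(B) = 0.2 × 58000 + 0.6 × 113000 + 0.2 × 191000 = 11600 + 67800 + 38200 = 117600
Overall = 0.8 × 76000 + 0.2 × 117600 = 60800 + 23520 = 84320

$84,320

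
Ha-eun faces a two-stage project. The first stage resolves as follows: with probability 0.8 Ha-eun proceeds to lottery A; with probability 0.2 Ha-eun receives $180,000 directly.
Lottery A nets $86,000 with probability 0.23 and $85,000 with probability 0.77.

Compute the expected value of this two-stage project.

$104,184

EV(A) = 0.23 × 86000 + 0.77 × 85000 = 19780 + 65450 = 85230
Branch B: 180000 (certain)
Overall = 0.8 × 85230 + 0.2 × 180000 = 68184 + 36000 = 104184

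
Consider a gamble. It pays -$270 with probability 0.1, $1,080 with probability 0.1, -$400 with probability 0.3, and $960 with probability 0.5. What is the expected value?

EV = 0.1 × (-270) + 0.1 × 1080 + 0.3 × (-400) + 0.5 × 960 = -27 + 108 − 120 + 480 = 441

$441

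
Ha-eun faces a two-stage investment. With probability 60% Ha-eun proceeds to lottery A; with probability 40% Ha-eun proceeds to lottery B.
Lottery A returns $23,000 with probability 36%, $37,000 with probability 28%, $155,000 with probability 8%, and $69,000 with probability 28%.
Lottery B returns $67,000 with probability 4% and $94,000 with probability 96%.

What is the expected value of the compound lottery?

EV(A) = 0.36 × 23000 + 0.28 × 37000 + 0.08 × 155000 + 0.28 × 69000 = 8280 + 10360 + 12400 + 19320 = 50360
EV(B) = 0.04 × 67000 + 0.96 × 94000 = 2680 + 90240 = 92920
Overall = 0.6 × 50360 + 0.4 × 92920 = 30216 + 37168 = 67384

$67,384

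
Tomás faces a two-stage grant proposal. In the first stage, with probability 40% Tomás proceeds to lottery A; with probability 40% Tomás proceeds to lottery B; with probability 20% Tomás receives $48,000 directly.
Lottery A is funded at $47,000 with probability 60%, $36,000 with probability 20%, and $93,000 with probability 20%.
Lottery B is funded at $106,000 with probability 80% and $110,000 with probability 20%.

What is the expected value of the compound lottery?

$73,920

EV(A) = 0.6 × 47000 + 0.2 × 36000 + 0.2 × 93000 = 28200 + 7200 + 18600 = 54000
EV(B) = 0.8 × 106000 + 0.2 × 110000 = 84800 + 22000 = 106800
Branch C: 48000 (certain)
Overall = 0.4 × 54000 + 0.4 × 106800 + 0.2 × 48000 = 21600 + 42720 + 9600 = 73920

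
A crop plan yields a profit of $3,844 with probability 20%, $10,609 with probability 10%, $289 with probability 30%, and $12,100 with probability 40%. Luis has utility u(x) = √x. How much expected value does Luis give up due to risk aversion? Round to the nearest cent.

E[u] = 0.2·√3844 + 0.1·√10609 + 0.3·√289 + 0.4·√12100 = 0.2·62 + 0.1·103 + 0.3·17 + 0.4·110 = 71.8
CE = (71.8)² = 5155.24
Risk premium = EV − CE = 6756.4 − 5155.24 = 1601.16

$1,601.16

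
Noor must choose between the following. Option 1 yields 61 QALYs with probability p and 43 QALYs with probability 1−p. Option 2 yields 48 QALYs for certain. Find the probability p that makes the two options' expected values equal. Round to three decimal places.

p·61 + (1−p)·43 = 48
18p + 43 = 48
p = (48 − 43) / 18

p = 0.278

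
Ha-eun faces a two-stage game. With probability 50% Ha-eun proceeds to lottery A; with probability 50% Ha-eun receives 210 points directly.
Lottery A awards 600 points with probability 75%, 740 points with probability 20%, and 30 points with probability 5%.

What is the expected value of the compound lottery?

EV(A) = 0.75 × 600 + 0.2 × 740 + 0.05 × 30 = 450 + 148 + 1.5 = 599.5
Branch B: 210 (certain)
Overall = 0.5 × 599.5 + 0.5 × 210 = 299.75 + 105 = 404.75

404.75 points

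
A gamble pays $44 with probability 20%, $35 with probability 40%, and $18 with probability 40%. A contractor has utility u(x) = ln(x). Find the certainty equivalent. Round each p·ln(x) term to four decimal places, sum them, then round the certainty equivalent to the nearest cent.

E[u] = 0.2·ln(44) + 0.4·ln(35) + 0.4·ln(18) = 0.7568 + 1.4221 + 1.1561 = 3.3350
CE = e^3.3350 ≈ 28.08

$28.08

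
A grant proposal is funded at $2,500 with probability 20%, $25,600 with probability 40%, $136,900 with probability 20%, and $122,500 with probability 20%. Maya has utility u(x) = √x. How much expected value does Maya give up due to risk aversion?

E[u] = 0.2·√2500 + 0.4·√25600 + 0.2·√136900 + 0.2·√122500 = 0.2·50 + 0.4·160 + 0.2·370 + 0.2·350 = 218
CE = (218)² = 47524
Risk premium = EV − CE = 62620 − 47524 = 15096

$15,096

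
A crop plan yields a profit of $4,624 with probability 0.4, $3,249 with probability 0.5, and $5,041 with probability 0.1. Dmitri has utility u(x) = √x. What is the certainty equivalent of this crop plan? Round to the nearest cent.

$3,943.84

E[u] = 0.4·√4624 + 0.5·√3249 + 0.1·√5041 = 0.4·68 + 0.5·57 + 0.1·71 = 62.8
CE = (62.8)² = 3943.84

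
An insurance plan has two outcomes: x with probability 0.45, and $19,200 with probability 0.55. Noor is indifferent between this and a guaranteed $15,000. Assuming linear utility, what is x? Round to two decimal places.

0.45·x + 0.55·19200 = 15000
0.45·x = 15000 − 10560 = 4440
x = 4440 / 0.45 = 9866.6667

x = $9,866.67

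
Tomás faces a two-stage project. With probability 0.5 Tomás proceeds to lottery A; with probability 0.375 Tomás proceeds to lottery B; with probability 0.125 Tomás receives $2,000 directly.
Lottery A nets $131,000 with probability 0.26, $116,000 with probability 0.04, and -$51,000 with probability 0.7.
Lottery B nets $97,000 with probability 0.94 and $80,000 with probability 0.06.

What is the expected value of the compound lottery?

EV(A) = 0.26 × 131000 + 0.04 × 116000 + 0.7 × (-51000) = 34060 + 4640 − 35700 = 3000
EV(B) = 0.94 × 97000 + 0.06 × 80000 = 91180 + 4800 = 95980
Branch C: 2000 (certain)
Overall = 0.5 × 3000 + 0.375 × 95980 + 0.125 × 2000 = 1500 + 35992.5 + 250 = 37742.5

$37,742.50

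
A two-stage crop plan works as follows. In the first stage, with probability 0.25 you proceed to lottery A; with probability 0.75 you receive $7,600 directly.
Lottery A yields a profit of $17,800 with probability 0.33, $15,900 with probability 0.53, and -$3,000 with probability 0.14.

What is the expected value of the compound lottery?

EV(A) = 0.33 × 17800 + 0.53 × 15900 + 0.14 × (-3000) = 5874 + 8427 − 420 = 13881
Branch B: 7600 (certain)
Overall = 0.25 × 13881 + 0.75 × 7600 = 3470.25 + 5700 = 9170.25

$9,170.25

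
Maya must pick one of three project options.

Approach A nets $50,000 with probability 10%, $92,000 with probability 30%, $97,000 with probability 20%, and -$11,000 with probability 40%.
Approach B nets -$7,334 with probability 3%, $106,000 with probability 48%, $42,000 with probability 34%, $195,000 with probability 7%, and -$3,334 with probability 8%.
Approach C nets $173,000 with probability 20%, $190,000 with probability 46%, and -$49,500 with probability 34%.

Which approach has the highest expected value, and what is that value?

Approach A = 0.1 × 50000 + 0.3 × 92000 + 0.2 × 97000 + 0.4 × (-11000) = 5000 + 27600 + 19400 − 4400 = 47600
Approach B = 0.03 × (-7334) + 0.48 × 106000 + 0.34 × 42000 + 0.07 × 195000 + 0.08 × (-3334) = -220.02 + 50880 + 14280 + 13650 − 266.72 = 78323.26
Approach C = 0.2 × 173000 + 0.46 × 190000 + 0.34 × (-49500) = 34600 + 87400 − 16830 = 105170

Approach C ($105,170)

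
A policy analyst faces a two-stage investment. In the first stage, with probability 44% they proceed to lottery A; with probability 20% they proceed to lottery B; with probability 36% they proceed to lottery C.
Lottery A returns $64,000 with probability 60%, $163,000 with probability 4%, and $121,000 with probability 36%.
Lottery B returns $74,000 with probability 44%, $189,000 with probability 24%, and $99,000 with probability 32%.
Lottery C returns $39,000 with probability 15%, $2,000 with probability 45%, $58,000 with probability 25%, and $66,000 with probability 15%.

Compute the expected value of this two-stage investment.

EV(A) = 0.6 × 64000 + 0.04 × 163000 + 0.36 × 121000 = 38400 + 6520 + 43560 = 88480
EV(B) = 0.44 × 74000 + 0.24 × 189000 + 0.32 × 99000 = 32560 + 45360 + 31680 = 109600
EV(C) = 0.15 × 39000 + 0.45 × 2000 + 0.25 × 58000 + 0.15 × 66000 = 5850 + 900 + 14500 + 9900 = 31150
Overall = 0.44 × 88480 + 0.2 × 109600 + 0.36 × 31150 = 38931.2 + 21920 + 11214 = 72065.2

$72,065.20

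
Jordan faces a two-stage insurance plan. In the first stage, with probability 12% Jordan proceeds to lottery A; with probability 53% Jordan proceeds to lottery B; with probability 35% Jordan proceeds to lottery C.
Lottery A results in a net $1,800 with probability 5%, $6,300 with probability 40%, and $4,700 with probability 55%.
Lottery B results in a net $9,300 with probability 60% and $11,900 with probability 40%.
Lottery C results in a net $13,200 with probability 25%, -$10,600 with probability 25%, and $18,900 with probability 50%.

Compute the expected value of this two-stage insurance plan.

EV(A) = 0.05 × 1800 + 0.4 × 6300 + 0.55 × 4700 = 90 + 2520 + 2585 = 5195
EV(B) = 0.6 × 9300 + 0.4 × 11900 = 5580 + 4760 = 10340
EV(C) = 0.25 × 13200 + 0.25 × (-10600) + 0.5 × 18900 = 3300 − 2650 + 9450 = 10100
Overall = 0.12 × 5195 + 0.53 × 10340 + 0.35 × 10100 = 623.4 + 5480.2 + 3535 = 9638.6

$9,638.60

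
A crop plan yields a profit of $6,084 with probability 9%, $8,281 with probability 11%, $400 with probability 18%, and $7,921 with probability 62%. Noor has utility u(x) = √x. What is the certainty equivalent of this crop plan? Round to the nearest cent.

$5,747.16

E[u] = 0.09·√6084 + 0.11·√8281 + 0.18·√400 + 0.62·√7921 = 0.09·78 + 0.11·91 + 0.18·20 + 0.62·89 = 75.81
CE = (75.81)² = 5747.1561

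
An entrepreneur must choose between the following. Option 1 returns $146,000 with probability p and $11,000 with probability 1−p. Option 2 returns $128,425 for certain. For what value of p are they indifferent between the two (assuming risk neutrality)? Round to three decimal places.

p = 0.870

p·146000 + (1−p)·11000 = 128425
135000p + 11000 = 128425
p = (128425 − 11000) / 135000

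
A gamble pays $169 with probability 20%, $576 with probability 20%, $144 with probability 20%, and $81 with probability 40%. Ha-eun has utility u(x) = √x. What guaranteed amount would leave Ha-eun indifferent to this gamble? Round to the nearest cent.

E[u] = 0.2·√169 + 0.2·√576 + 0.2·√144 + 0.4·√81 = 0.2·13 + 0.2·24 + 0.2·12 + 0.4·9 = 13.4
CE = (13.4)² = 179.56

$179.56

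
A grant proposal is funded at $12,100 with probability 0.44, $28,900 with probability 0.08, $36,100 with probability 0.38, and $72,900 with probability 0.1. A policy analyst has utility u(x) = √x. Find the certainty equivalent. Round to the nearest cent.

$25,985.44

E[u] = 0.44·√12100 + 0.08·√28900 + 0.38·√36100 + 0.1·√72900 = 0.44·110 + 0.08·170 + 0.38·190 + 0.1·270 = 161.2
CE = (161.2)² = 25985.44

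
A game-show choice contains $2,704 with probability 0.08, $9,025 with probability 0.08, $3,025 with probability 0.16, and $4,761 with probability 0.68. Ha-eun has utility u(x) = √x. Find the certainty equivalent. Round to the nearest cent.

$4,553.55

E[u] = 0.08·√2704 + 0.08·√9025 + 0.16·√3025 + 0.68·√4761 = 0.08·52 + 0.08·95 + 0.16·55 + 0.68·69 = 67.48
CE = (67.48)² = 4553.5504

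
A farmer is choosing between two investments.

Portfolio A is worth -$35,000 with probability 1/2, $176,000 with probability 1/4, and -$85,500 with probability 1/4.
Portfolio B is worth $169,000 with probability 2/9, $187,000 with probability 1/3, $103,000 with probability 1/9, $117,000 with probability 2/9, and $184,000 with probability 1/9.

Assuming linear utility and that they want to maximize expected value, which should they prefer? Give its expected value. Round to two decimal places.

Portfolio A = 1/2 × (-35000) + 1/4 × 176000 + 1/4 × (-85500) = -17500 + 44000 − 21375 = 5125
Portfolio B = 2/9 × 169000 + 1/3 × 187000 + 1/9 × 103000 + 2/9 × 117000 + 1/9 × 184000 = 37555.5556 + 62333.3333 + 11444.4444 + 26000 + 20444.4444 = 157777.7778

Portfolio B ($157,777.78)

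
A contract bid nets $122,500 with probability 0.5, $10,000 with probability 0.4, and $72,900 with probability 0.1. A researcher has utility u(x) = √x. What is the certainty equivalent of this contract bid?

E[u] = 0.5·√122500 + 0.4·√10000 + 0.1·√72900 = 0.5·350 + 0.4·100 + 0.1·270 = 242
CE = (242)² = 58564

$58,564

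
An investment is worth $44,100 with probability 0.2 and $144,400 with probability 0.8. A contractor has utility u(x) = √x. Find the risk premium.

E[u] = 0.2·√44100 + 0.8·√144400 = 0.2·210 + 0.8·380 = 346
CE = (346)² = 119716
Risk premium = EV − CE = 124340 − 119716 = 4624

$4,624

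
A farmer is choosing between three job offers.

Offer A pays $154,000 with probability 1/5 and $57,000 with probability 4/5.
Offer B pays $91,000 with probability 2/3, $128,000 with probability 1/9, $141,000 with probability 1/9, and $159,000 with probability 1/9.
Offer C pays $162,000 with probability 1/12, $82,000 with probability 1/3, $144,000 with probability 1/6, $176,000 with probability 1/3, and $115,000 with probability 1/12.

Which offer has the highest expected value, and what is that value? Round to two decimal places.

Offer A = 1/5 × 154000 + 4/5 × 57000 = 30800 + 45600 = 76400
Offer B = 2/3 × 91000 + 1/9 × 128000 + 1/9 × 141000 + 1/9 × 159000 = 60666.6667 + 14222.2222 + 15666.6667 + 17666.6667 = 108222.2222
Offer C = 1/12 × 162000 + 1/3 × 82000 + 1/6 × 144000 + 1/3 × 176000 + 1/12 × 115000 = 13500 + 27333.3333 + 24000 + 58666.6667 + 9583.3333 = 133083.3333

Offer C ($133,083.33)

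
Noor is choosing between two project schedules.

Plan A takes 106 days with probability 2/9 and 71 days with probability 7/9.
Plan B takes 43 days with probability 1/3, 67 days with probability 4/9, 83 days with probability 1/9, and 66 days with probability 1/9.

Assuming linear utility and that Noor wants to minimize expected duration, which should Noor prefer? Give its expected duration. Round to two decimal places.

Plan A = 2/9 × 106 + 7/9 × 71 = 23.5556 + 55.2222 = 78.7778
Plan B = 1/3 × 43 + 4/9 × 67 + 1/9 × 83 + 1/9 × 66 = 14.3333 + 29.7778 + 9.2222 + 7.3333 = 60.6667

Plan B (60.67 days)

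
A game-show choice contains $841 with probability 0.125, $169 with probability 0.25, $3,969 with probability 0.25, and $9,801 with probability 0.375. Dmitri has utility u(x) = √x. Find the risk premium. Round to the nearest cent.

E[u] = 0.125·√841 + 0.25·√169 + 0.25·√3969 + 0.375·√9801 = 0.125·29 + 0.25·13 + 0.25·63 + 0.375·99 = 59.75
CE = (59.75)² = 3570.0625
Risk premium = EV − CE = 4815 − 3570.0625 = 1244.9375

$1,244.94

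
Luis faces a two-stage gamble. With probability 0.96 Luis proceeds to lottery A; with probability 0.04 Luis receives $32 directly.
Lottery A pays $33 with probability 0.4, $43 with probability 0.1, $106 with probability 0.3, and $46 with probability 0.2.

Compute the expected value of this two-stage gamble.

EV(A) = 0.4 × 33 + 0.1 × 43 + 0.3 × 106 + 0.2 × 46 = 13.2 + 4.3 + 31.8 + 9.2 = 58.5
Branch B: 32 (certain)
Overall = 0.96 × 58.5 + 0.04 × 32 = 56.16 + 1.28 = 57.44

$57.44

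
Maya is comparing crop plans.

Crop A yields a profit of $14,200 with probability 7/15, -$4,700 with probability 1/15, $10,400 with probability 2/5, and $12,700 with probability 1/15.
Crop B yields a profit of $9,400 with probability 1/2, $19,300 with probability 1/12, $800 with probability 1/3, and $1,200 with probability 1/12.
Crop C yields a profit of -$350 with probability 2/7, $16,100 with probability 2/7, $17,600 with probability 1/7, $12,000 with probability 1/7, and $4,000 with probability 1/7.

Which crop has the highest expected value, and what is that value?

Crop A = 7/15 × 14200 + 1/15 × (-4700) + 2/5 × 10400 + 1/15 × 12700 = 6626.6667 − 313.3333 + 4160 + 846.6667 = 11320
Crop B = 1/2 × 9400 + 1/12 × 19300 + 1/3 × 800 + 1/12 × 1200 = 4700 + 1608.3333 + 266.6667 + 100 = 6675
Crop C = 2/7 × (-350) + 2/7 × 16100 + 1/7 × 17600 + 1/7 × 12000 + 1/7 × 4000 = -100 + 4600 + 2514.2857 + 1714.2857 + 571.4286 = 9300

Crop A ($11,320)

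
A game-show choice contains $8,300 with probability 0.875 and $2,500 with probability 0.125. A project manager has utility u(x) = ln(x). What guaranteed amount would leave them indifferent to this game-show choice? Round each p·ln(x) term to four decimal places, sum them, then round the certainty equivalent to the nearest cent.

$7,143.80

E[u] = 0.875·ln(8300) + 0.125·ln(2500) = 7.8960 + 0.9780 = 8.8740
CE = e^8.8740 ≈ 7143.80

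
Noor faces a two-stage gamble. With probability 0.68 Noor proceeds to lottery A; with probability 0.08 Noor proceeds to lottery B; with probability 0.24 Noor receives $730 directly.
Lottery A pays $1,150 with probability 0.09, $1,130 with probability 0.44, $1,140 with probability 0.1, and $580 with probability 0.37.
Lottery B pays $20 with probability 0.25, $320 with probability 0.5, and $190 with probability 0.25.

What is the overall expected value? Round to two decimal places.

$824.12

EV(A) = 0.09 × 1150 + 0.44 × 1130 + 0.1 × 1140 + 0.37 × 580 = 103.5 + 497.2 + 114 + 214.6 = 929.3
EV(B) = 0.25 × 20 + 0.5 × 320 + 0.25 × 190 = 5 + 160 + 47.5 = 212.5
Branch C: 730 (certain)
Overall = 0.68 × 929.3 + 0.08 × 212.5 + 0.24 × 730 = 631.924 + 17 + 175.2 = 824.124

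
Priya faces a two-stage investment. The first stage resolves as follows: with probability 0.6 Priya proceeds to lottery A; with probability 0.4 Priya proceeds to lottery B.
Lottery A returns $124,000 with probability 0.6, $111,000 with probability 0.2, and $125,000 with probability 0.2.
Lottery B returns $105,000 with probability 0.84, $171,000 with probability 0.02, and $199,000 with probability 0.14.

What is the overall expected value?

EV(A) = 0.6 × 124000 + 0.2 × 111000 + 0.2 × 125000 = 74400 + 22200 + 25000 = 121600
EV(B) = 0.84 × 105000 + 0.02 × 171000 + 0.14 × 199000 = 88200 + 3420 + 27860 = 119480
Overall = 0.6 × 121600 + 0.4 × 119480 = 72960 + 47792 = 120752

$120,752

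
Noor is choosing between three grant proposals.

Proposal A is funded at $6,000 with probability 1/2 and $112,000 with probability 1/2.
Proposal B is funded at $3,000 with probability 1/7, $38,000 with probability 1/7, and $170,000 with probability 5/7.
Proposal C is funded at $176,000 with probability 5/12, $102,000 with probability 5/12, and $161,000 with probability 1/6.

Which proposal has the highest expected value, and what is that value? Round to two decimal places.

Proposal C ($142,666.67)

Proposal A = 1/2 × 6000 + 1/2 × 112000 = 3000 + 56000 = 59000
Proposal B = 1/7 × 3000 + 1/7 × 38000 + 5/7 × 170000 = 428.5714 + 5428.5714 + 121428.5714 = 127285.7143
Proposal C = 5/12 × 176000 + 5/12 × 102000 + 1/6 × 161000 = 73333.3333 + 42500 + 26833.3333 = 142666.6667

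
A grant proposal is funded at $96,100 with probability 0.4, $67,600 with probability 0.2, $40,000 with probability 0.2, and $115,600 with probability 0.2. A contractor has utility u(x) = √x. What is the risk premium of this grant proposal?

$2,424

E[u] = 0.4·√96100 + 0.2·√67600 + 0.2·√40000 + 0.2·√115600 = 0.4·310 + 0.2·260 + 0.2·200 + 0.2·340 = 284
CE = (284)² = 80656
Risk premium = EV − CE = 83080 − 80656 = 2424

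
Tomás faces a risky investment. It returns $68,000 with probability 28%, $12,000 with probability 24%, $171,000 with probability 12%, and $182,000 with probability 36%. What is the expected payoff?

$107,960

EV = 0.28 × 68000 + 0.24 × 12000 + 0.12 × 171000 + 0.36 × 182000 = 19040 + 2880 + 20520 + 65520 = 107960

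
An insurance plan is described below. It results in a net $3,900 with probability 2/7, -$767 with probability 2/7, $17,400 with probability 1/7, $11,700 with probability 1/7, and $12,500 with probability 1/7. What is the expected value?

EV = 2/7 × 3900 + 2/7 × (-767) + 1/7 × 17400 + 1/7 × 11700 + 1/7 × 12500 = 1114.2857 − 219.1429 + 2485.7143 + 1671.4286 + 1785.7143 = 6838

$6,838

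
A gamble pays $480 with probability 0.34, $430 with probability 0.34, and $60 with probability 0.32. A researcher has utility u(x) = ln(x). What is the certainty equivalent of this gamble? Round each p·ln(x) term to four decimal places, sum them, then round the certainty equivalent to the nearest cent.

$237.70

E[u] = 0.34·ln(480) + 0.34·ln(430) + 0.32·ln(60) = 2.0991 + 2.0617 + 1.3102 = 5.4710
CE = e^5.4710 ≈ 237.70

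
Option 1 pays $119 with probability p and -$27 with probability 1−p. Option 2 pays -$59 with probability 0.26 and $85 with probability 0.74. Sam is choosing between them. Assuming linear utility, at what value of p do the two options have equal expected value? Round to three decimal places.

EV(Option 2) = 0.26 × (-59) + 0.74 × 85 = -15.34 + 62.9 = 47.56
p·119 + (1−p)·(-27) = 47.56
146p − 27 = 47.56
p = (47.56 + 27) / 146

p = 0.511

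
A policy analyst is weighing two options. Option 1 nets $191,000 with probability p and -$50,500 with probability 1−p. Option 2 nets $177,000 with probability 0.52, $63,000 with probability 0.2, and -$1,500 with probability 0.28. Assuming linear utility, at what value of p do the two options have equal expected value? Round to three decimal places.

EV(Option 2) = 0.52 × 177000 + 0.2 × 63000 + 0.28 × (-1500) = 92040 + 12600 − 420 = 104220
p·191000 + (1−p)·(-50500) = 104220
241500p − 50500 = 104220
p = (104220 + 50500) / 241500

p = 0.641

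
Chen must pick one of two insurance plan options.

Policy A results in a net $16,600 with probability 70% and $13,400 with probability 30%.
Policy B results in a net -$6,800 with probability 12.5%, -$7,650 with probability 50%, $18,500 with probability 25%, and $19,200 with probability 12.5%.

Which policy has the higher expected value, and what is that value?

Policy A = 0.7 × 16600 + 0.3 × 13400 = 11620 + 4020 = 15640
Policy B = 0.125 × (-6800) + 0.5 × (-7650) + 0.25 × 18500 + 0.125 × 19200 = -850 − 3825 + 4625 + 2400 = 2350

Policy A ($15,640)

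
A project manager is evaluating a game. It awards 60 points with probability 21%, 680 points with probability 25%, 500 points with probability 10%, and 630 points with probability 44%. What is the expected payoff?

509.8 points

EV = 0.21 × 60 + 0.25 × 680 + 0.1 × 500 + 0.44 × 630 = 12.6 + 170 + 50 + 277.2 = 509.8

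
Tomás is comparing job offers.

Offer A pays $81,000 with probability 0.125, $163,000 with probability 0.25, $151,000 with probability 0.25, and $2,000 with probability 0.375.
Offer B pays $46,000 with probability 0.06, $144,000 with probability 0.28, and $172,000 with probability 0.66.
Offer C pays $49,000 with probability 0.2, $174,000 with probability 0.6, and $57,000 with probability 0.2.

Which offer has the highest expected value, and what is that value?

Offer B ($156,600)

Offer A = 0.125 × 81000 + 0.25 × 163000 + 0.25 × 151000 + 0.375 × 2000 = 10125 + 40750 + 37750 + 750 = 89375
Offer B = 0.06 × 46000 + 0.28 × 144000 + 0.66 × 172000 = 2760 + 40320 + 113520 = 156600
Offer C = 0.2 × 49000 + 0.6 × 174000 + 0.2 × 57000 = 9800 + 104400 + 11400 = 125600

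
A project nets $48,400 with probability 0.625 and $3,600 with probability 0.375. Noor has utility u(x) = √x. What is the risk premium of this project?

$6,000

E[u] = 0.625·√48400 + 0.375·√3600 = 0.625·220 + 0.375·60 = 160
CE = (160)² = 25600
Risk premium = EV − CE = 31600 − 25600 = 6000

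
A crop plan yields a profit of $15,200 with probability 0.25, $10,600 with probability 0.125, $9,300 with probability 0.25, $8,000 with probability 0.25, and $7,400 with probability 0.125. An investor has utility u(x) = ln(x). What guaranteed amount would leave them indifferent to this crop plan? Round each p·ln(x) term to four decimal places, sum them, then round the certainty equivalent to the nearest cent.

E[u] = 0.25·ln(15200) + 0.125·ln(10600) + 0.25·ln(9300) + 0.25·ln(8000) + 0.125·ln(7400) = 2.4073 + 1.1586 + 2.2844 + 2.2468 + 1.1137 = 9.2108
CE = e^9.2108 ≈ 10004.60

$10,004.60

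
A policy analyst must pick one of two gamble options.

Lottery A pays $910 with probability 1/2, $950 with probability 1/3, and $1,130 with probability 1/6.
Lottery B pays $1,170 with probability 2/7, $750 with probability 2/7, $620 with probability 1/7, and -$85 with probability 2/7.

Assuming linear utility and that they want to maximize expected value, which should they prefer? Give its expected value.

Lottery A = 1/2 × 910 + 1/3 × 950 + 1/6 × 1130 = 455 + 316.6667 + 188.3333 = 960
Lottery B = 2/7 × 1170 + 2/7 × 750 + 1/7 × 620 + 2/7 × (-85) = 334.2857 + 214.2857 + 88.5714 − 24.2857 = 612.8571

Lottery A ($960)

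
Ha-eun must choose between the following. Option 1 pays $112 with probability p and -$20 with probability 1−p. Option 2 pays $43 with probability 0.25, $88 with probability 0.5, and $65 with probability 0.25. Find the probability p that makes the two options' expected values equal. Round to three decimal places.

p = 0.689

EV(Option 2) = 0.25 × 43 + 0.5 × 88 + 0.25 × 65 = 10.75 + 44 + 16.25 = 71
p·112 + (1−p)·(-20) = 71
132p − 20 = 71
p = (71 + 20) / 132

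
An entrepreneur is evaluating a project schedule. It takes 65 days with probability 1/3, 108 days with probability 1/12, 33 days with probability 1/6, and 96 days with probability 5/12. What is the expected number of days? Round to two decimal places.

EV = 1/3 × 65 + 1/12 × 108 + 1/6 × 33 + 5/12 × 96 = 21.6667 + 9 + 5.5 + 40 = 76.1667

76.17 days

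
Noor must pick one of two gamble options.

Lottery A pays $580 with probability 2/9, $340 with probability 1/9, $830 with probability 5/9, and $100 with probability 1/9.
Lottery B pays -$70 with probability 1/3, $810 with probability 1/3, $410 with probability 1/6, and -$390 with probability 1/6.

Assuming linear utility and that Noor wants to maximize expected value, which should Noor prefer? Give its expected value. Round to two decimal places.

Lottery A ($638.89)

Lottery A = 2/9 × 580 + 1/9 × 340 + 5/9 × 830 + 1/9 × 100 = 128.8889 + 37.7778 + 461.1111 + 11.1111 = 638.8889
Lottery B = 1/3 × (-70) + 1/3 × 810 + 1/6 × 410 + 1/6 × (-390) = -23.3333 + 270 + 68.3333 − 65 = 250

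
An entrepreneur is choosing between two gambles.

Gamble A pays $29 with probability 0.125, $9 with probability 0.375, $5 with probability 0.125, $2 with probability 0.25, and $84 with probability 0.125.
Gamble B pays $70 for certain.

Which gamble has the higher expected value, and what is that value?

Gamble B ($70)

Gamble A = 0.125 × 29 + 0.375 × 9 + 0.125 × 5 + 0.25 × 2 + 0.125 × 84 = 3.625 + 3.375 + 0.625 + 0.5 + 10.5 = 18.625
Gamble B: 70 (certain)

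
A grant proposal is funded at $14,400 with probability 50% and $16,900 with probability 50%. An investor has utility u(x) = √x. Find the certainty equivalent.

$15,625

E[u] = 0.5·√14400 + 0.5·√16900 = 0.5·120 + 0.5·130 = 125
CE = (125)² = 15625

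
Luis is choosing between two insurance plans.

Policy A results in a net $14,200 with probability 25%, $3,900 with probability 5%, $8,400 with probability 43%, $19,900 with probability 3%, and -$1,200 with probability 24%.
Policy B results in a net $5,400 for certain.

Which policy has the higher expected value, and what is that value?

Policy A ($7,666)

Policy A = 0.25 × 14200 + 0.05 × 3900 + 0.43 × 8400 + 0.03 × 19900 + 0.24 × (-1200) = 3550 + 195 + 3612 + 597 − 288 = 7666
Policy B: 5400 (certain)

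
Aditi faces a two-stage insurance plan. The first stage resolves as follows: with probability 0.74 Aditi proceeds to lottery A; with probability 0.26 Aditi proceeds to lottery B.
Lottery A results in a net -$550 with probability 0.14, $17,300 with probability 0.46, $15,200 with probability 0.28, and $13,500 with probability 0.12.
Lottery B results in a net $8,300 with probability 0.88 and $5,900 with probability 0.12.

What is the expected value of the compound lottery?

$12,263.30

EV(A) = 0.14 × (-550) + 0.46 × 17300 + 0.28 × 15200 + 0.12 × 13500 = -77 + 7958 + 4256 + 1620 = 13757
EV(B) = 0.88 × 8300 + 0.12 × 5900 = 7304 + 708 = 8012
Overall = 0.74 × 13757 + 0.26 × 8012 = 10180.18 + 2083.12 = 12263.3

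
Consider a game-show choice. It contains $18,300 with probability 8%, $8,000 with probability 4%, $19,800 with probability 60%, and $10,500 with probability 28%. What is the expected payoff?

EV = 0.08 × 18300 + 0.04 × 8000 + 0.6 × 19800 + 0.28 × 10500 = 1464 + 320 + 11880 + 2940 = 16604

$16,604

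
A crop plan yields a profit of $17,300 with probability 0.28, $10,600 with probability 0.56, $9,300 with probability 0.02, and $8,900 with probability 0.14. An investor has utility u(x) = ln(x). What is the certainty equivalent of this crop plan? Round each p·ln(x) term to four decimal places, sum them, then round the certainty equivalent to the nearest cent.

$11,833.62

E[u] = 0.28·ln(17300) + 0.56·ln(10600) + 0.02·ln(9300) + 0.14·ln(8900) = 2.7324 + 5.1904 + 0.1828 + 1.2731 = 9.3787
CE = e^9.3787 ≈ 11833.62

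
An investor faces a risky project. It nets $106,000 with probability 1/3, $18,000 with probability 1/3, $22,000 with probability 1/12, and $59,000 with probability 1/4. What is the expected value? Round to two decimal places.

EV = 1/3 × 106000 + 1/3 × 18000 + 1/12 × 22000 + 1/4 × 59000 = 35333.3333 + 6000 + 1833.3333 + 14750 = 57916.6667

$57,916.67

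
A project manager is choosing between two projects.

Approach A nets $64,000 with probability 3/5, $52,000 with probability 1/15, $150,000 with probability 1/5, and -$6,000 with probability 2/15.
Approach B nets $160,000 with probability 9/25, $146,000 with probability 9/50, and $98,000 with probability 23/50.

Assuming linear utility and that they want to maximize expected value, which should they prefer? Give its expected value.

Approach B ($128,960)

Approach A = 3/5 × 64000 + 1/15 × 52000 + 1/5 × 150000 + 2/15 × (-6000) = 38400 + 3466.6667 + 30000 − 800 = 71066.6667
Approach B = 9/25 × 160000 + 9/50 × 146000 + 23/50 × 98000 = 57600 + 26280 + 45080 = 128960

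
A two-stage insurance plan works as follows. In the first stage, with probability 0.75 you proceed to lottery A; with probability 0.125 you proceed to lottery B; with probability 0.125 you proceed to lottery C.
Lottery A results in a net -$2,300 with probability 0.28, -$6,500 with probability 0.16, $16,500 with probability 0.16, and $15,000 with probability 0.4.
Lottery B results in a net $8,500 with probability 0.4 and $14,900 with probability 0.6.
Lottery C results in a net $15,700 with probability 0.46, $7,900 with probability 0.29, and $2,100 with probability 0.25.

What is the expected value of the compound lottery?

$8,014.25

EV(A) = 0.28 × (-2300) + 0.16 × (-6500) + 0.16 × 16500 + 0.4 × 15000 = -644 − 1040 + 2640 + 6000 = 6956
EV(B) = 0.4 × 8500 + 0.6 × 14900 = 3400 + 8940 = 12340
EV(C) = 0.46 × 15700 + 0.29 × 7900 + 0.25 × 2100 = 7222 + 2291 + 525 = 10038
Overall = 0.75 × 6956 + 0.125 × 12340 + 0.125 × 10038 = 5217 + 1542.5 + 1254.75 = 8014.25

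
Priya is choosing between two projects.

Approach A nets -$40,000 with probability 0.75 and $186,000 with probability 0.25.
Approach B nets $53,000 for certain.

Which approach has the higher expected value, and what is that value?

Approach A = 0.75 × (-40000) + 0.25 × 186000 = -30000 + 46500 = 16500
Approach B: 53000 (certain)

Approach B ($53,000)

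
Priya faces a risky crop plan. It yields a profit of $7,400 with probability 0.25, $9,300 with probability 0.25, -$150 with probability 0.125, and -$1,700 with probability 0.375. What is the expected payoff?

$3,518.75

EV = 0.25 × 7400 + 0.25 × 9300 + 0.125 × (-150) + 0.375 × (-1700) = 1850 + 2325 − 18.75 − 637.5 = 3518.75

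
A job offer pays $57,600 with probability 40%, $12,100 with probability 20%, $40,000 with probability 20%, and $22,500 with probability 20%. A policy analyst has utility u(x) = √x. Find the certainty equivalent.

E[u] = 0.4·√57600 + 0.2·√12100 + 0.2·√40000 + 0.2·√22500 = 0.4·240 + 0.2·110 + 0.2·200 + 0.2·150 = 188
CE = (188)² = 35344

$35,344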